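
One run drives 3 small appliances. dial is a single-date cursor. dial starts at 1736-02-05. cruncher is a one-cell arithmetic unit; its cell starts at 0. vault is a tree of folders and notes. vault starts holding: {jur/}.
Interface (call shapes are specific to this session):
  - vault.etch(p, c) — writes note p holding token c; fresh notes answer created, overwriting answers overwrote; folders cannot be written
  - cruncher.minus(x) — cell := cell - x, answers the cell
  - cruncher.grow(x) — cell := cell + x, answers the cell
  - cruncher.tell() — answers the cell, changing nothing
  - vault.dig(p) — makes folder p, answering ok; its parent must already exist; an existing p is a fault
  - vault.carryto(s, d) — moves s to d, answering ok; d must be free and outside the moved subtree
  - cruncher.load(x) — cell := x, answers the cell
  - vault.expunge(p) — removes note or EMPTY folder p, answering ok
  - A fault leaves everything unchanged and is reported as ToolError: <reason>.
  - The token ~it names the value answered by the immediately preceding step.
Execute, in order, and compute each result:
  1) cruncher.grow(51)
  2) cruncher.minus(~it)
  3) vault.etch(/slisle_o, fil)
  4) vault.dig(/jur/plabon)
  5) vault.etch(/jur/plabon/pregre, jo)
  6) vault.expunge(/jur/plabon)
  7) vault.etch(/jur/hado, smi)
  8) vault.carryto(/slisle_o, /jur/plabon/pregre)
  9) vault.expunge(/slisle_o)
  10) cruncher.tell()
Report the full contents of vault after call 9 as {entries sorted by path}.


Answer: {jur/, jur/hado=smi, jur/plabon/, jur/plabon/pregre=jo}

Derivation:
Step: cruncher.grow[x→51]
Result: 51
Step: cruncher.minus[x→~it]
Result: 0
Step: vault.etch[p→/slisle_o; c→fil]
Result: created
Step: vault.dig[p→/jur/plabon]
Result: ok
Step: vault.etch[p→/jur/plabon/pregre; c→jo]
Result: created
Step: vault.expunge[p→/jur/plabon]
Result: ToolError: not empty
Step: vault.etch[p→/jur/hado; c→smi]
Result: created
Step: vault.carryto[s→/slisle_o; d→/jur/plabon/pregre]
Result: ToolError: exists
Step: vault.expunge[p→/slisle_o]
Result: ok
Step: cruncher.tell[]
Result: 0


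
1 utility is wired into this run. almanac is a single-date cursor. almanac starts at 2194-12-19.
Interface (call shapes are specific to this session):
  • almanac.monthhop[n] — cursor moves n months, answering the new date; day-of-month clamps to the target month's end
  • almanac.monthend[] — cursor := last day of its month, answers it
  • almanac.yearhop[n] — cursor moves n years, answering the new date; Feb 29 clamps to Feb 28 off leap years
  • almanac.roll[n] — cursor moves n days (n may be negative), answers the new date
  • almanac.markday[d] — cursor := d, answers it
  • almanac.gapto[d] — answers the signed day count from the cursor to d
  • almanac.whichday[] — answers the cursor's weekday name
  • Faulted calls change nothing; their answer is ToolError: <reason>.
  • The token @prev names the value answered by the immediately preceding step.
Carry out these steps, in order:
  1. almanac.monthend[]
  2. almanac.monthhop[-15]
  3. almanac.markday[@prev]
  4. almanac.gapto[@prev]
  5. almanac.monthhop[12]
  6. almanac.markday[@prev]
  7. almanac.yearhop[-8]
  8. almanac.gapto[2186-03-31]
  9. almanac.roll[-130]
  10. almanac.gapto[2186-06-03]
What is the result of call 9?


CALL almanac.monthend[]
RET  2194-12-31
CALL almanac.monthhop[n=-15]
RET  2193-09-30
CALL almanac.markday[d=@prev]
RET  2193-09-30
CALL almanac.gapto[d=@prev]
RET  0
CALL almanac.monthhop[n=12]
RET  2194-09-30
CALL almanac.markday[d=@prev]
RET  2194-09-30
CALL almanac.yearhop[n=-8]
RET  2186-09-30
CALL almanac.gapto[d=2186-03-31]
RET  -183
CALL almanac.roll[n=-130]
RET  2186-05-23
CALL almanac.gapto[d=2186-06-03]
RET  11

Answer: 2186-05-23


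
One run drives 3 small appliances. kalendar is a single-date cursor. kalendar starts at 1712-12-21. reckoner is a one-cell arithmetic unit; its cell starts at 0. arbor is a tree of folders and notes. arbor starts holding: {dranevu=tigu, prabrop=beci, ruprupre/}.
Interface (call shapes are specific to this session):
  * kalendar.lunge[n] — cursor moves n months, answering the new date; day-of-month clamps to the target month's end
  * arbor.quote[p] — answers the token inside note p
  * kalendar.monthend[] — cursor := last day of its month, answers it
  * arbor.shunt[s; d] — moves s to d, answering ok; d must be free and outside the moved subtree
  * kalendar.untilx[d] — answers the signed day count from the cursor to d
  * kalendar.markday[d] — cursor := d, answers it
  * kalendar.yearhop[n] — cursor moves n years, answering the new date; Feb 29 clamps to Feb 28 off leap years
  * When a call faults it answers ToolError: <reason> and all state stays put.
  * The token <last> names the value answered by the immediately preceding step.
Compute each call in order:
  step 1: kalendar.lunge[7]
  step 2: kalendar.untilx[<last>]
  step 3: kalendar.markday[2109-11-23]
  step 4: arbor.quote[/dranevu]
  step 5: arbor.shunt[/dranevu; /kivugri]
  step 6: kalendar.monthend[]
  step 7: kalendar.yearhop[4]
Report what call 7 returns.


Step: kalendar.lunge[n: 7]
Result: 1713-07-21
Step: kalendar.untilx[d: <last>]
Result: 0
Step: kalendar.markday[d: 2109-11-23]
Result: 2109-11-23
Step: arbor.quote[p: /dranevu]
Result: tigu
Step: arbor.shunt[s: /dranevu; d: /kivugri]
Result: ok
Step: kalendar.monthend[]
Result: 2109-11-30
Step: kalendar.yearhop[n: 4]
Result: 2113-11-30

Answer: 2113-11-30


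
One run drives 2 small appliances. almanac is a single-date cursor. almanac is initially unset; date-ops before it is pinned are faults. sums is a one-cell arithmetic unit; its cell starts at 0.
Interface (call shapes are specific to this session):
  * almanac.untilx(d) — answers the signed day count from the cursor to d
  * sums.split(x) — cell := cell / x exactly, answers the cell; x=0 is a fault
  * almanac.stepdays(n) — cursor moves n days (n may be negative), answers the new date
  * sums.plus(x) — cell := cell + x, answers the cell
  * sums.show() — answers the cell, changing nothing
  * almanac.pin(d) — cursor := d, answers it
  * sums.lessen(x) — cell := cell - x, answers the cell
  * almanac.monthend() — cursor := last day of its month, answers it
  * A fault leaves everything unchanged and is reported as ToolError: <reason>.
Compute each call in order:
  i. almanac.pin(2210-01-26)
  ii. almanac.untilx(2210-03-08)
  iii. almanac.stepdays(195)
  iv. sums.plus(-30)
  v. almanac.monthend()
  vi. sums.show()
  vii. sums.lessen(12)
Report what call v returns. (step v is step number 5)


→ pin(d='2210-01-26')
← 2210-01-26
→ untilx(d='2210-03-08')
← 41
→ stepdays(n='195')
← 2210-08-09
→ plus(x='-30')
← -30
→ monthend()
← 2210-08-31
→ show()
← -30
→ lessen(x='12')
← -42

Answer: 2210-08-31


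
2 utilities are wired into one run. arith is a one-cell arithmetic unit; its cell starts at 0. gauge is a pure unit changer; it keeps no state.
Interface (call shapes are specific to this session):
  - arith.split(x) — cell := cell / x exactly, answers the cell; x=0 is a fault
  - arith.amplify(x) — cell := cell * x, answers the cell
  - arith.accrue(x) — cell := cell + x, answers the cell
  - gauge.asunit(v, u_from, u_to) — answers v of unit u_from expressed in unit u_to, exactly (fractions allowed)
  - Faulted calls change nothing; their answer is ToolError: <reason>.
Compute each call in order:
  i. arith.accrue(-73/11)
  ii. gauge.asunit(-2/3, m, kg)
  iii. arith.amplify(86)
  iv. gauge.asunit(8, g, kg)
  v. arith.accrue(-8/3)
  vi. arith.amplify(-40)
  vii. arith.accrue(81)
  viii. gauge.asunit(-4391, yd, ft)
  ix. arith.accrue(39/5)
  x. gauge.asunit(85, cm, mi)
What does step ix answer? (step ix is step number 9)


Answer: 3799052/165

Derivation:
# 1. accrue(x='-73/11') -> -73/11
# 2. asunit(v='-2/3', u_from='m', u_to='kg') -> ToolError: incompatible units
# 3. amplify(x='86') -> -6278/11
# 4. asunit(v='8', u_from='g', u_to='kg') -> 1/125
# 5. accrue(x='-8/3') -> -18922/33
# 6. amplify(x='-40') -> 756880/33
# 7. accrue(x='81') -> 759553/33
# 8. asunit(v='-4391', u_from='yd', u_to='ft') -> -13173
# 9. accrue(x='39/5') -> 3799052/165
# 10. asunit(v='85', u_from='cm', u_to='mi') -> 425/804672


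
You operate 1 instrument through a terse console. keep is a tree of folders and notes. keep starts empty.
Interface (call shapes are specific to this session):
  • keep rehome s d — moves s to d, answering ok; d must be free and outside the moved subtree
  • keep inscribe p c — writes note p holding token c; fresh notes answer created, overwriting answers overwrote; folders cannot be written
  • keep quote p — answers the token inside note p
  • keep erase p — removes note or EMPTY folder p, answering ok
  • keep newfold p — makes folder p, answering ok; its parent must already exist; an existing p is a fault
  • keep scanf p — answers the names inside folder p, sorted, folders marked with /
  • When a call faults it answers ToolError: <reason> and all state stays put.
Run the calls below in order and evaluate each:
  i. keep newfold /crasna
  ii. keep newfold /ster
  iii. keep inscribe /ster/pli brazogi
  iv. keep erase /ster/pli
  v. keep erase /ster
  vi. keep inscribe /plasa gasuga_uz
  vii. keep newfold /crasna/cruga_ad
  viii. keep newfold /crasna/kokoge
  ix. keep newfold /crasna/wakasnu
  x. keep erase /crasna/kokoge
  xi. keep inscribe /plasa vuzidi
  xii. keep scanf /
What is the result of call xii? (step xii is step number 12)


Answer: [crasna/, plasa]

Derivation:
-> keep newfold(p→/crasna)
<- ok
-> keep newfold(p→/ster)
<- ok
-> keep inscribe(p→/ster/pli, c→brazogi)
<- created
-> keep erase(p→/ster/pli)
<- ok
-> keep erase(p→/ster)
<- ok
-> keep inscribe(p→/plasa, c→gasuga_uz)
<- created
-> keep newfold(p→/crasna/cruga_ad)
<- ok
-> keep newfold(p→/crasna/kokoge)
<- ok
-> keep newfold(p→/crasna/wakasnu)
<- ok
-> keep erase(p→/crasna/kokoge)
<- ok
-> keep inscribe(p→/plasa, c→vuzidi)
<- overwrote
-> keep scanf(p→/)
<- [crasna/, plasa]


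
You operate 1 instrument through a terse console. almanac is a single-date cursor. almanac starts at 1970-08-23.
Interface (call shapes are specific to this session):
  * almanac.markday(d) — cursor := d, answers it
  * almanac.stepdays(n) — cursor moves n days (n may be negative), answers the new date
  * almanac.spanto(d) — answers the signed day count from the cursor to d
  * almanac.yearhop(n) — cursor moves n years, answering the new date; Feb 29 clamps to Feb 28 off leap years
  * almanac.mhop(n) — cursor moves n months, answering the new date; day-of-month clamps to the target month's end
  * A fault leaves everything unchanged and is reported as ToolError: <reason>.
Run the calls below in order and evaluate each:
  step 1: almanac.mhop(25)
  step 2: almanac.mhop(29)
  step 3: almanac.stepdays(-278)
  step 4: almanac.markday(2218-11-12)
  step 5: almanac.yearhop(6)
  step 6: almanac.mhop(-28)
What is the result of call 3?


Step: almanac.mhop[25]
Result: 1972-09-23
Step: almanac.mhop[29]
Result: 1975-02-23
Step: almanac.stepdays[-278]
Result: 1974-05-21
Step: almanac.markday[2218-11-12]
Result: 2218-11-12
Step: almanac.yearhop[6]
Result: 2224-11-12
Step: almanac.mhop[-28]
Result: 2222-07-12

Answer: 1974-05-21


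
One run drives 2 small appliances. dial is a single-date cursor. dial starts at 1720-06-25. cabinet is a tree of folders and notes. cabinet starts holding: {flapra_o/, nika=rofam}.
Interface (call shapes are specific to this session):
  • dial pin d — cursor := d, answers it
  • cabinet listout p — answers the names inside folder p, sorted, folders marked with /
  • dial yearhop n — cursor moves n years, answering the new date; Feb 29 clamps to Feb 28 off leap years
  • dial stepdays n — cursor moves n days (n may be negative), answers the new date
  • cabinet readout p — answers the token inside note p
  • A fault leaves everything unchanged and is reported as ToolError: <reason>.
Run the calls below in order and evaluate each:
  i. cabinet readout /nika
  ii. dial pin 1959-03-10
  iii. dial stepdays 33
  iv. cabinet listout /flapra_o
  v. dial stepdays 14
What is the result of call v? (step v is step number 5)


Answer: 1959-04-26

Derivation:
-- cabinet readout(p=/nika) -> rofam
-- dial pin(d=1959-03-10) -> 1959-03-10
-- dial stepdays(n=33) -> 1959-04-12
-- cabinet listout(p=/flapra_o) -> []
-- dial stepdays(n=14) -> 1959-04-26


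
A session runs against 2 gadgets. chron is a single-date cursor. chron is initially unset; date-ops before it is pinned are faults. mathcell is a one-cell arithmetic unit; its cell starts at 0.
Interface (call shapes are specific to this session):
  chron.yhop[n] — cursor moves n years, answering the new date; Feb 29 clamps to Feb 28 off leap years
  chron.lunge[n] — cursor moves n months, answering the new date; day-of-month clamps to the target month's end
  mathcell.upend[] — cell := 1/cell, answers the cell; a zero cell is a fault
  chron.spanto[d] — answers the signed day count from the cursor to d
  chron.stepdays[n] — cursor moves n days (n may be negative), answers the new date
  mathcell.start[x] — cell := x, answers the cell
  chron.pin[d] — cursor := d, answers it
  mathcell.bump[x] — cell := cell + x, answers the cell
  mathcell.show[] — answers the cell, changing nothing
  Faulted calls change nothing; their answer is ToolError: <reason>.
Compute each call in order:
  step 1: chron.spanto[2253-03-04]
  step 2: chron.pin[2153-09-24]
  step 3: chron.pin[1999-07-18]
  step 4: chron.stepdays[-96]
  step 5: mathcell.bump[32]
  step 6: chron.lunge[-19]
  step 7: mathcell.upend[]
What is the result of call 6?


Answer: 1997-09-13

Derivation:
I run spanto(d=2253-03-04): ToolError: no date set.
Then pin(d=2153-09-24), — result: 2153-09-24.
I invoke pin(d=1999-07-18), which returns 1999-07-18.
I try stepdays(n=-96): 1999-04-13.
Invoking bump(x=32), which returns 32.
Using lunge(n=-19), and observe 1997-09-13.
I try upend, and see 1/32.


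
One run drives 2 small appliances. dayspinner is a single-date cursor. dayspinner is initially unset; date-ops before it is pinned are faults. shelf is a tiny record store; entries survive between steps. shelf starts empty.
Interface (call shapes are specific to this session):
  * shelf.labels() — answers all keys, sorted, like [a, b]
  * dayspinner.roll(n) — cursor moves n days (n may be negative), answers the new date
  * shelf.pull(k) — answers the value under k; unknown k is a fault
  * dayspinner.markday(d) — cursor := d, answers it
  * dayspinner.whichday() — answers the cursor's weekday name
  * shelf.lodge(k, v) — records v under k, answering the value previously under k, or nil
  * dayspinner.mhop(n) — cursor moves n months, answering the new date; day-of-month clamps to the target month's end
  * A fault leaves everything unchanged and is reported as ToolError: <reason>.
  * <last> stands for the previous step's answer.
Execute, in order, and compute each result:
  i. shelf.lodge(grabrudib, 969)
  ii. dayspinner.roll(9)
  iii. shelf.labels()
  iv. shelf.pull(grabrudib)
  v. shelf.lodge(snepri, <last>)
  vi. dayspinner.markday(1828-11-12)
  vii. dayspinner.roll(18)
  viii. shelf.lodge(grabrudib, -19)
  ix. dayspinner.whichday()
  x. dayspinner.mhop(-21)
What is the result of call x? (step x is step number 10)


% shelf.lodge grabrudib 969
:: nil
% dayspinner.roll 9
:: ToolError: no date set
% shelf.labels
:: [grabrudib]
% shelf.pull grabrudib
:: 969
% shelf.lodge snepri <last>
:: nil
% dayspinner.markday 1828-11-12
:: 1828-11-12
% dayspinner.roll 18
:: 1828-11-30
% shelf.lodge grabrudib -19
:: 969
% dayspinner.whichday
:: Sunday
% dayspinner.mhop -21
:: 1827-02-28

Answer: 1827-02-28


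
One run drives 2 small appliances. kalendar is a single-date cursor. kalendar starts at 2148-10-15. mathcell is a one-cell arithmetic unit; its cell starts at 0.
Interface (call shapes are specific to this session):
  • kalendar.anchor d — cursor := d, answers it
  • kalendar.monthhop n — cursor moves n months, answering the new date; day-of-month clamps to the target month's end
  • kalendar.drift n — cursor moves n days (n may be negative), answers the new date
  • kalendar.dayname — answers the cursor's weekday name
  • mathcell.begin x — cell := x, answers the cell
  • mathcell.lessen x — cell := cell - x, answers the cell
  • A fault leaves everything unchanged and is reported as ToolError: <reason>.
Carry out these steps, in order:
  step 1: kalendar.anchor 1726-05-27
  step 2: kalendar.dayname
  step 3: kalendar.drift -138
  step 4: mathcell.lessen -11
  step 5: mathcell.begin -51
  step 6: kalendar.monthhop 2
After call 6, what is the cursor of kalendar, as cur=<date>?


Answer: cur=1726-03-09

Derivation:
;; 1. anchor(d: 1726-05-27) == 1726-05-27
;; 2. dayname() == Monday
;; 3. drift(n: -138) == 1726-01-09
;; 4. lessen(x: -11) == 11
;; 5. begin(x: -51) == -51
;; 6. monthhop(n: 2) == 1726-03-09


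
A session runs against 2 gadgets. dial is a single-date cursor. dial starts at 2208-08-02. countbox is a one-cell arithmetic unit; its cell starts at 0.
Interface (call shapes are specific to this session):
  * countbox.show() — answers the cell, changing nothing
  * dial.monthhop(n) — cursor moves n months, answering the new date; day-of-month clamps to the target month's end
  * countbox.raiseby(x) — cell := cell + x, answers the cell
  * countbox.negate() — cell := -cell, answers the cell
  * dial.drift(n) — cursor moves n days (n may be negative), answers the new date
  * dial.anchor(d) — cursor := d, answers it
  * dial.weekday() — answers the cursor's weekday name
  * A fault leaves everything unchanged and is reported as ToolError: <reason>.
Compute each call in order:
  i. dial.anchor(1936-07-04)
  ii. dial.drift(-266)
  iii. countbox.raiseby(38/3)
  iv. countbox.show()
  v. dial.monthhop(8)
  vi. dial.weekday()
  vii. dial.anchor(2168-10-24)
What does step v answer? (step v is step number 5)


Answer: 1936-06-12

Derivation:
-> dial.anchor(d='1936-07-04')
<- 1936-07-04
-> dial.drift(n='-266')
<- 1935-10-12
-> countbox.raiseby(x='38/3')
<- 38/3
-> countbox.show()
<- 38/3
-> dial.monthhop(n='8')
<- 1936-06-12
-> dial.weekday()
<- Friday
-> dial.anchor(d='2168-10-24')
<- 2168-10-24


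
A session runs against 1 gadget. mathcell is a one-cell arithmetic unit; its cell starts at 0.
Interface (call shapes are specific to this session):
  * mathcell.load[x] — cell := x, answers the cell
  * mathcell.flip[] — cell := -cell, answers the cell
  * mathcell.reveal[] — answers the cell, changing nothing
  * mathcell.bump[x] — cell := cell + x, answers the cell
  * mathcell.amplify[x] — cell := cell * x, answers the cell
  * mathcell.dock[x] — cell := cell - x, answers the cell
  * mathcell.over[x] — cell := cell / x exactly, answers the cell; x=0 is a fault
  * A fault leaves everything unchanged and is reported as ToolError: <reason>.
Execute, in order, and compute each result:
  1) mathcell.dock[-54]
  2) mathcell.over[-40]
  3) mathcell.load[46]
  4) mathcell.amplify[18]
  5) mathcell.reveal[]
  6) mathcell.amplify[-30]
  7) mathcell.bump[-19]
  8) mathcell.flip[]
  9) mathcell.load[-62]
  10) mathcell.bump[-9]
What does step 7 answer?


Answer: -24859

Derivation:
Now I run dock(-54), and observe 54.
I invoke over(-40), giving -27/20.
I run load(46), yielding 46.
I run amplify(18), yielding 828.
I try reveal(), and observe 828.
I use amplify(-30): -24840.
I invoke bump(-19), and see -24859.
Calling flip, and observe 24859.
Invoking load(-62), and get -62.
I run bump(-9), — result: -71.


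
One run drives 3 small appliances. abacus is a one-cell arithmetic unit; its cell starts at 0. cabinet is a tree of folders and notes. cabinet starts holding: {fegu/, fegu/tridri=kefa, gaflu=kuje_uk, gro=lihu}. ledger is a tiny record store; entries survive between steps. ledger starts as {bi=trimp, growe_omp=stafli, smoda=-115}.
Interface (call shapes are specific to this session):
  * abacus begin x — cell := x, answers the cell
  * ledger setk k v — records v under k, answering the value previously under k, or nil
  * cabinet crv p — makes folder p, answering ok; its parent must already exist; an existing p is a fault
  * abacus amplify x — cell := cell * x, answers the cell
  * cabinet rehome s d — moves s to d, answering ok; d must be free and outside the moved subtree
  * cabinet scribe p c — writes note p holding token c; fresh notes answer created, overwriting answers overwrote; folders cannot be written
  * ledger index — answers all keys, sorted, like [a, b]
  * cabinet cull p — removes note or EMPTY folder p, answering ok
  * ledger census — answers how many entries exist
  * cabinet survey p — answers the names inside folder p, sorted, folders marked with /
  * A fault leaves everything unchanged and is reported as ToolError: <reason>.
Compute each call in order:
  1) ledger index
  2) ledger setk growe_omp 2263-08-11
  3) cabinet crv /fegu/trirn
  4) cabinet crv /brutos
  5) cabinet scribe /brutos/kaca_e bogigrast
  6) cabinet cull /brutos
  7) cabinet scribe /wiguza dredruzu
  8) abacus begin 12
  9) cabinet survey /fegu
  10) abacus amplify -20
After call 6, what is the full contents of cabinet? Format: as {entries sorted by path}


Answer: {brutos/, brutos/kaca_e=bogigrast, fegu/, fegu/tridri=kefa, fegu/trirn/, gaflu=kuje_uk, gro=lihu}

Derivation:
Invoking ledger index, giving [bi, growe_omp, smoda].
I use ledger setk using k: growe_omp, v: 2263-08-11, and see stafli.
I try cabinet crv using p: /fegu/trirn, yielding ok.
I invoke cabinet crv using p: /brutos, and get ok.
I use cabinet scribe using p: /brutos/kaca_e, c: bogigrast, yielding created.
I invoke cabinet cull using p: /brutos, — result: ToolError: not empty.
I run cabinet scribe using p: /wiguza, c: dredruzu, and get created.
I run abacus begin using x: 12, which returns 12.
I call cabinet survey using p: /fegu, and get [tridri, trirn/].
Calling abacus amplify using x: -20, which returns -240.


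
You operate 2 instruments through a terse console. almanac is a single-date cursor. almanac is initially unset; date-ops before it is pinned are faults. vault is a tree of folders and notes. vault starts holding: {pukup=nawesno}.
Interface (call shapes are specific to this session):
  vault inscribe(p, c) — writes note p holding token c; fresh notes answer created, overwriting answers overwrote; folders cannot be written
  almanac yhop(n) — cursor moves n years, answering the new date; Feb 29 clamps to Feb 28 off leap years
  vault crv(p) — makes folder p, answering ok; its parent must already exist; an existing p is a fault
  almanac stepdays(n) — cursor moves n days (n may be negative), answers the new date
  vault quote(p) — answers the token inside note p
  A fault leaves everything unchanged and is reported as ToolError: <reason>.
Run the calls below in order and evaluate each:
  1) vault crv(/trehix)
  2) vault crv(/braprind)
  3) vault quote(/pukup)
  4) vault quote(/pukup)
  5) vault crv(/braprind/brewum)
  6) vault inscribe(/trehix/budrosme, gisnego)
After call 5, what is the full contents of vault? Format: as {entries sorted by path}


Answer: {braprind/, braprind/brewum/, pukup=nawesno, trehix/}

Derivation:
[in] vault crv p→/trehix
:: ok
[in] vault crv p→/braprind
:: ok
[in] vault quote p→/pukup
:: nawesno
[in] vault quote p→/pukup
:: nawesno
[in] vault crv p→/braprind/brewum
:: ok
[in] vault inscribe p→/trehix/budrosme c→gisnego
:: created


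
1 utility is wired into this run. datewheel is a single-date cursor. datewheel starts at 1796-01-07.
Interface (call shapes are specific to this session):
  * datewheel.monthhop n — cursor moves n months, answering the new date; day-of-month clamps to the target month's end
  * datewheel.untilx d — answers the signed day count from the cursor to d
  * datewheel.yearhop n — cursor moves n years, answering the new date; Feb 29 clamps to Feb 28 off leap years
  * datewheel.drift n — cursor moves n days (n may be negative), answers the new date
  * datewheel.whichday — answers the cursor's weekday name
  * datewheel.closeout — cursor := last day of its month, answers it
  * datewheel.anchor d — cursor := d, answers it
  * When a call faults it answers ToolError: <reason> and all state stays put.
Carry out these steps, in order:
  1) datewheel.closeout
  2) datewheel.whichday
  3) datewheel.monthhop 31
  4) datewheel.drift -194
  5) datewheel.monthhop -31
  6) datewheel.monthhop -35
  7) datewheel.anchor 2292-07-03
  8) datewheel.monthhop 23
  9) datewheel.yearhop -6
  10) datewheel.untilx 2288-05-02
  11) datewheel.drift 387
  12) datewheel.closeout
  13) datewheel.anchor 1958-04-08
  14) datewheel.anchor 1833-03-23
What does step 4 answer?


Answer: 1798-02-18

Derivation:
I run datewheel.closeout(), and see 1796-01-31.
Using datewheel.whichday, — result: Sunday.
Now I run datewheel.monthhop passing n=31, and get 1798-08-31.
Invoking datewheel.drift passing n=-194, and observe 1798-02-18.
I invoke datewheel.monthhop passing n=-31, → 1795-07-18.
Next I call datewheel.monthhop passing n=-35, and get 1792-08-18.
Next I call datewheel.anchor passing d=2292-07-03, giving 2292-07-03.
I run datewheel.monthhop passing n=23, giving 2294-06-03.
Invoking datewheel.yearhop passing n=-6, and observe 2288-06-03.
Using datewheel.untilx passing d=2288-05-02, which returns -32.
I run datewheel.drift passing n=387, yielding 2289-06-25.
I try datewheel.closeout: 2289-06-30.
I use datewheel.anchor passing d=1958-04-08, and observe 1958-04-08.
I invoke datewheel.anchor passing d=1833-03-23, — result: 1833-03-23.


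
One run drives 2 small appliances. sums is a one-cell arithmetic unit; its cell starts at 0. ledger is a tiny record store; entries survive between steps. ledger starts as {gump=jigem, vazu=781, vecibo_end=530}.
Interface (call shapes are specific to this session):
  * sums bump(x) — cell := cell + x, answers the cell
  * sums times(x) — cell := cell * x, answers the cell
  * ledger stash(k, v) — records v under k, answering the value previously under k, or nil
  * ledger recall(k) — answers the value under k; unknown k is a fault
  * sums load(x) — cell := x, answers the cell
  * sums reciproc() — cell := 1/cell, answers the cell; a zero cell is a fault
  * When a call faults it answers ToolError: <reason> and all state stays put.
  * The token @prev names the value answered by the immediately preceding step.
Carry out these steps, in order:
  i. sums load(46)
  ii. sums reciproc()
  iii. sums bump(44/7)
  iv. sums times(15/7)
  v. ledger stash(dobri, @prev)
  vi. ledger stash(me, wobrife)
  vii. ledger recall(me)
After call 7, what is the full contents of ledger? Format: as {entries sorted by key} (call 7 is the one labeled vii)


Answer: {dobri=30465/2254, gump=jigem, me=wobrife, vazu=781, vecibo_end=530}

Derivation:
>>> sums load x→46
:: 46
>>> sums reciproc
:: 1/46
>>> sums bump x→44/7
:: 2031/322
>>> sums times x→15/7
:: 30465/2254
>>> ledger stash k→dobri v→@prev
:: nil
>>> ledger stash k→me v→wobrife
:: nil
>>> ledger recall k→me
:: wobrife


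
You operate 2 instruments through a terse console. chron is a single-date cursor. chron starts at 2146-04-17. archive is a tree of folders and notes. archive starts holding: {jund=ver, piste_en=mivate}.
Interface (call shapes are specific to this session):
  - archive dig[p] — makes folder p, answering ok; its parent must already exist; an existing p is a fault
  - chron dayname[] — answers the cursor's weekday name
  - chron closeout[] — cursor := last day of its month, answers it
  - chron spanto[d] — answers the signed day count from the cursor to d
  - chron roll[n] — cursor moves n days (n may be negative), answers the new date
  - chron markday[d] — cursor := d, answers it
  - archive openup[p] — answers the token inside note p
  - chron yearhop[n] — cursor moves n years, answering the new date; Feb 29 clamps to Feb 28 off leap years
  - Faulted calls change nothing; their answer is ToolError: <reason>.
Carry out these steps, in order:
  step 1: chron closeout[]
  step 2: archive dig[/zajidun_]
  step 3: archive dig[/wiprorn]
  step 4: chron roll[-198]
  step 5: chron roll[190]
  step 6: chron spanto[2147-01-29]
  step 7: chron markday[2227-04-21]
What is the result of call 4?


Answer: 2145-10-14

Derivation:
-> chron closeout()
<- 2146-04-30
-> archive dig(p: /zajidun_)
<- ok
-> archive dig(p: /wiprorn)
<- ok
-> chron roll(n: -198)
<- 2145-10-14
-> chron roll(n: 190)
<- 2146-04-22
-> chron spanto(d: 2147-01-29)
<- 282
-> chron markday(d: 2227-04-21)
<- 2227-04-21


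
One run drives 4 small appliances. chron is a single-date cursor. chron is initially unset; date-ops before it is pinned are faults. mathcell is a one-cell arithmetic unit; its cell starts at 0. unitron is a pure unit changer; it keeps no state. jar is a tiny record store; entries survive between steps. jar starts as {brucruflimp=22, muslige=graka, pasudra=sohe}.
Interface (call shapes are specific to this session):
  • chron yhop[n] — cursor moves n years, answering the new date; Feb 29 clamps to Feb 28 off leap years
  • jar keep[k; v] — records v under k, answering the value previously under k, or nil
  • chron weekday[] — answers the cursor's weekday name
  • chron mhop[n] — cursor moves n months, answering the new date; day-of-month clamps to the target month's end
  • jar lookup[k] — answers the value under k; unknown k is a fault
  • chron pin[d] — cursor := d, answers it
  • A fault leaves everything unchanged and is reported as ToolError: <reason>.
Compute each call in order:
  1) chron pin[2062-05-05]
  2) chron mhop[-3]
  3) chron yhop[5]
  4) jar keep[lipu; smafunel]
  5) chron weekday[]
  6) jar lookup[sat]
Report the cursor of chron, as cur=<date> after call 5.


% chron pin d=2062-05-05
= 2062-05-05
% chron mhop n=-3
= 2062-02-05
% chron yhop n=5
= 2067-02-05
% jar keep k=lipu v=smafunel
= nil
% chron weekday
= Saturday
% jar lookup k=sat
= ToolError: no such key sat

Answer: cur=2067-02-05


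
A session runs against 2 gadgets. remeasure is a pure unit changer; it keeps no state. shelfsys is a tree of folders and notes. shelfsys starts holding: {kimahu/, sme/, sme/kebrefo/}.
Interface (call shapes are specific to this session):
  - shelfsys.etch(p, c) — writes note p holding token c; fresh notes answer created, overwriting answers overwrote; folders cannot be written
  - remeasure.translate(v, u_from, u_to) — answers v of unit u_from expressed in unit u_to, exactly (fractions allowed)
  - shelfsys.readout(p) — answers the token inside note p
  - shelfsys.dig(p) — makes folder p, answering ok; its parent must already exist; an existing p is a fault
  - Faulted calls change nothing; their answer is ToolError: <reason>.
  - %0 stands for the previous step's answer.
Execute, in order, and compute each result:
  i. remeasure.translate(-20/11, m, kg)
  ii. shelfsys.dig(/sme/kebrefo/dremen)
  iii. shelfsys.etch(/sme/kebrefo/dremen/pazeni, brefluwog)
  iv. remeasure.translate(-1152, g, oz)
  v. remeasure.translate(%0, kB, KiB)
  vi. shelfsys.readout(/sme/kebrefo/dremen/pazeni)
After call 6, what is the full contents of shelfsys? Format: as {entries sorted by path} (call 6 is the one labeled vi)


→ remeasure.translate(v→-20/11, u_from→m, u_to→kg)
← ToolError: incompatible units
→ shelfsys.dig(p→/sme/kebrefo/dremen)
← ok
→ shelfsys.etch(p→/sme/kebrefo/dremen/pazeni, c→brefluwog)
← created
→ remeasure.translate(v→-1152, u_from→g, u_to→oz)
← -1843200000/45359237
→ remeasure.translate(v→%0, u_from→kB, u_to→KiB)
← -1800000000/45359237
→ shelfsys.readout(p→/sme/kebrefo/dremen/pazeni)
← brefluwog

Answer: {kimahu/, sme/, sme/kebrefo/, sme/kebrefo/dremen/, sme/kebrefo/dremen/pazeni=brefluwog}


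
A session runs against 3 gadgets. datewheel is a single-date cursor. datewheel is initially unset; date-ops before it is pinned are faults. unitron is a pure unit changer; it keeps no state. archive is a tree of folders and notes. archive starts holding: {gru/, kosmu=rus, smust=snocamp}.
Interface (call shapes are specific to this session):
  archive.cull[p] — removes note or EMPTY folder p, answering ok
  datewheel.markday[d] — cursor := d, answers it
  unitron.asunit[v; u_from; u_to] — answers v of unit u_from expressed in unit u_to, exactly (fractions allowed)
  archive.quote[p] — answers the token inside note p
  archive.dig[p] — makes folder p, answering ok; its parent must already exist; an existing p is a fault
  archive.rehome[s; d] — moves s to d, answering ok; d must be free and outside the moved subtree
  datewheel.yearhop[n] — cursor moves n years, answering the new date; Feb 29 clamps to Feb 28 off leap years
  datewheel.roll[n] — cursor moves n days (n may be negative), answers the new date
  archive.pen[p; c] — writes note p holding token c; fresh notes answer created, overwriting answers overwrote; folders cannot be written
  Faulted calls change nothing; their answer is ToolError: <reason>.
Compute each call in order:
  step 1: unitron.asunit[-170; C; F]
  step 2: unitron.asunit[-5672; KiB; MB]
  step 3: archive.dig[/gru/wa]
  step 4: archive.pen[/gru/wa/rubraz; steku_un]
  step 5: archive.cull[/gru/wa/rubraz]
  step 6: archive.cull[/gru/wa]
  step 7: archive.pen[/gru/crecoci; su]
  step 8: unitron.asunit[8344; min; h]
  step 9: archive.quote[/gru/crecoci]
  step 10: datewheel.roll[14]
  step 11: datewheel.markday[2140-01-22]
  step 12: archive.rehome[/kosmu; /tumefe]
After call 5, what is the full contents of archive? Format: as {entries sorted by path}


~$ unitron.asunit v='-170' u_from='C' u_to='F'
:: -274
~$ unitron.asunit v='-5672' u_from='KiB' u_to='MB'
:: -90752/15625
~$ archive.dig p='/gru/wa'
:: ok
~$ archive.pen p='/gru/wa/rubraz' c='steku_un'
:: created
~$ archive.cull p='/gru/wa/rubraz'
:: ok
~$ archive.cull p='/gru/wa'
:: ok
~$ archive.pen p='/gru/crecoci' c='su'
:: created
~$ unitron.asunit v='8344' u_from='min' u_to='h'
:: 2086/15
~$ archive.quote p='/gru/crecoci'
:: su
~$ datewheel.roll n='14'
:: ToolError: no date set
~$ datewheel.markday d='2140-01-22'
:: 2140-01-22
~$ archive.rehome s='/kosmu' d='/tumefe'
:: ok

Answer: {gru/, gru/wa/, kosmu=rus, smust=snocamp}


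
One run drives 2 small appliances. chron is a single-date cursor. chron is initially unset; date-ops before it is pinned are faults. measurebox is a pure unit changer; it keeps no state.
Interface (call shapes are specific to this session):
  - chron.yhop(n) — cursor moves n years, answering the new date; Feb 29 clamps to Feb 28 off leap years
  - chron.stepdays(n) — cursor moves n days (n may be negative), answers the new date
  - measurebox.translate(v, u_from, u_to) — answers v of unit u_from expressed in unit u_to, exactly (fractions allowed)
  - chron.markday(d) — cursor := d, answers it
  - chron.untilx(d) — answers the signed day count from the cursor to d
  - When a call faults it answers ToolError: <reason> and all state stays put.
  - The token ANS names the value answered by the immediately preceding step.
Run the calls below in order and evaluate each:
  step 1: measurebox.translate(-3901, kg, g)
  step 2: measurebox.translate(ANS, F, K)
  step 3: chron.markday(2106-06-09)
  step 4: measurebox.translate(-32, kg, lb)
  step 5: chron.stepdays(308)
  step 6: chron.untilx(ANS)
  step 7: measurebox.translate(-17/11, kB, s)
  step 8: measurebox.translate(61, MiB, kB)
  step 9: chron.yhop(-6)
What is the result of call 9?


Answer: 2101-04-13

Derivation:
Do: measurebox.translate[-3901; kg; g]
See: -3901000
Do: measurebox.translate[ANS; F; K]
See: -43339337/20
Do: chron.markday[2106-06-09]
See: 2106-06-09
Do: measurebox.translate[-32; kg; lb]
See: -3200000000/45359237
Do: chron.stepdays[308]
See: 2107-04-13
Do: chron.untilx[ANS]
See: 0
Do: measurebox.translate[-17/11; kB; s]
See: ToolError: incompatible units
Do: measurebox.translate[61; MiB; kB]
See: 7995392/125
Do: chron.yhop[-6]
See: 2101-04-13


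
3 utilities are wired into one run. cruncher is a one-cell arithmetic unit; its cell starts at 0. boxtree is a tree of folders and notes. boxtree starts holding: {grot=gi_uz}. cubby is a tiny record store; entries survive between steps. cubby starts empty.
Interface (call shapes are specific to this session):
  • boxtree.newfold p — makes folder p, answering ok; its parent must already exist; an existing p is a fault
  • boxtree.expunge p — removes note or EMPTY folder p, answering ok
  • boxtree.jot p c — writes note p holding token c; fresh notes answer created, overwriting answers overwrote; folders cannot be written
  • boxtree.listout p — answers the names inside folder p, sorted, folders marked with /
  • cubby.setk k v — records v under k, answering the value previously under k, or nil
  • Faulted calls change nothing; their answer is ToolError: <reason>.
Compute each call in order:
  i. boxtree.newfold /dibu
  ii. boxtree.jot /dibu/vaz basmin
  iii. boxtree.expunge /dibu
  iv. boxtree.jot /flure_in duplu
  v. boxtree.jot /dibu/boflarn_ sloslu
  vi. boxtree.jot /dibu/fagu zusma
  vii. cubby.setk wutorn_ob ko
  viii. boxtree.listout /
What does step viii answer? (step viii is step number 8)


I run boxtree.newfold on p=/dibu, and get ok.
I call boxtree.jot on p=/dibu/vaz, c=basmin, and observe created.
I run boxtree.expunge on p=/dibu, → ToolError: not empty.
Invoking boxtree.jot on p=/flure_in, c=duplu, — result: created.
Invoking boxtree.jot on p=/dibu/boflarn_, c=sloslu, and get created.
Now I run boxtree.jot on p=/dibu/fagu, c=zusma, giving created.
Invoking cubby.setk on k=wutorn_ob, v=ko, → nil.
Next I call boxtree.listout on p=/, and observe [dibu/, flure_in, grot].

Answer: [dibu/, flure_in, grot]


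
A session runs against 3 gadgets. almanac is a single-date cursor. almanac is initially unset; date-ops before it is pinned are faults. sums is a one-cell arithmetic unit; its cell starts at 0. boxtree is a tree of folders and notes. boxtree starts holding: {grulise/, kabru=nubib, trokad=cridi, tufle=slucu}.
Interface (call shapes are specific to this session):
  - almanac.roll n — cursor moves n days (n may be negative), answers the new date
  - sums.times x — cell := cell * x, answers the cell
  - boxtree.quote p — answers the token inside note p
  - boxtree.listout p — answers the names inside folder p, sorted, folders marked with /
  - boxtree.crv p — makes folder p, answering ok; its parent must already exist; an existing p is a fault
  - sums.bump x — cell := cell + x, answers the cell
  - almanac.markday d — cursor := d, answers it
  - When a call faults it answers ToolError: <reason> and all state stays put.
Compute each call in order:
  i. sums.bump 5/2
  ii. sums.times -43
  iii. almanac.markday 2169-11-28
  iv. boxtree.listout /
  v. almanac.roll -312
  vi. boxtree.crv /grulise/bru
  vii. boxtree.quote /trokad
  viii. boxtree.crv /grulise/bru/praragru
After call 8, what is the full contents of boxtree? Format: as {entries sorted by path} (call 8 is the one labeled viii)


-- 1. bump(x='5/2') == 5/2
-- 2. times(x='-43') == -215/2
-- 3. markday(d='2169-11-28') == 2169-11-28
-- 4. listout(p='/') == [grulise/, kabru, trokad, tufle]
-- 5. roll(n='-312') == 2169-01-20
-- 6. crv(p='/grulise/bru') == ok
-- 7. quote(p='/trokad') == cridi
-- 8. crv(p='/grulise/bru/praragru') == ok

Answer: {grulise/, grulise/bru/, grulise/bru/praragru/, kabru=nubib, trokad=cridi, tufle=slucu}


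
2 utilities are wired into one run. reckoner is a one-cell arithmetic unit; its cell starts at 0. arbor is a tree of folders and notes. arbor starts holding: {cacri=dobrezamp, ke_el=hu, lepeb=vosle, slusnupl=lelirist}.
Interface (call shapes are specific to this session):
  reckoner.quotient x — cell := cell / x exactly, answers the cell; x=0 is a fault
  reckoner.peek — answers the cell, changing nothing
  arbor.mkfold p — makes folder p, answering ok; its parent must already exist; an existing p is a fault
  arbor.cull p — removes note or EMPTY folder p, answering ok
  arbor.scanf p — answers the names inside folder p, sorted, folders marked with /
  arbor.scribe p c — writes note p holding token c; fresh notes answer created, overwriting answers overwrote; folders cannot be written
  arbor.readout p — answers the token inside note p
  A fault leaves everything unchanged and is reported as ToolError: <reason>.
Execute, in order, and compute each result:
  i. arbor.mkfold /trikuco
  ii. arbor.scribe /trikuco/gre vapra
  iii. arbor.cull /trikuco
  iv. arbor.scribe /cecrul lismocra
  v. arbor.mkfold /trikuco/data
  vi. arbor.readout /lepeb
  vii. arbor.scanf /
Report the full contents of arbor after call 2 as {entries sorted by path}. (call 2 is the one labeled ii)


Answer: {cacri=dobrezamp, ke_el=hu, lepeb=vosle, slusnupl=lelirist, trikuco/, trikuco/gre=vapra}

Derivation:
~$ arbor.mkfold p→/trikuco
= ok
~$ arbor.scribe p→/trikuco/gre c→vapra
= created
~$ arbor.cull p→/trikuco
= ToolError: not empty
~$ arbor.scribe p→/cecrul c→lismocra
= created
~$ arbor.mkfold p→/trikuco/data
= ok
~$ arbor.readout p→/lepeb
= vosle
~$ arbor.scanf p→/
= [cacri, cecrul, ke_el, lepeb, slusnupl, trikuco/]
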